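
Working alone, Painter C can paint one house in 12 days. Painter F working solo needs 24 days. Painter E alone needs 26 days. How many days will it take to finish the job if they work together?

Combined rate: 1/12 + 1/24 + 1/26 = (26 + 13 + 12)/312 = 51/312 = 17/104 per day.
Time = 1 ÷ (17/104) = 104/17 days.

104/17 days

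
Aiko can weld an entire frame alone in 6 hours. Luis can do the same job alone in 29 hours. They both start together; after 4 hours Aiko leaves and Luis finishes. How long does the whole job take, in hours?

29/3 hours

In the first 4 hours the combined rate is 35/174, so 70/87 of the job is done, leaving 17/87.
After Aiko leaves the rate is 1/29 per hour; the remaining 17/87 takes 17/3 hours.
Total = 4 + 17/3 = 29/3 hours.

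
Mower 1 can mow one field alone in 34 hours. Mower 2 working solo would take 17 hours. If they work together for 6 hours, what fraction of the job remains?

8/17

Combined rate: 1/34 + 1/17 = (1 + 2)/34 = 3/34 per hour.
In 6 hours they complete 6·3/34 = 9/17 of the job.
So 8/17 remains.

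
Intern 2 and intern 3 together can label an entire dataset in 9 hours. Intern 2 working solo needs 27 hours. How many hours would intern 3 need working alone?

27/2 hours

Combined rate is 1/9 per hour.
Known contribution: 1/27 per hour.
So intern 3's rate is 1/9 − 1/27 = 2/27, meaning 27/2 hours alone.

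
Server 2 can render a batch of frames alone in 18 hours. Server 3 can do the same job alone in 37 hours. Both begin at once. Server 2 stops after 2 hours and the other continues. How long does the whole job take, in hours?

296/9 hours

In the first 2 hours the combined rate is 55/666, so 55/333 of the job is done, leaving 278/333.
After server 2 leaves the rate is 1/37 per hour; the remaining 278/333 takes 278/9 hours.
Total = 2 + 278/9 = 296/9 hours.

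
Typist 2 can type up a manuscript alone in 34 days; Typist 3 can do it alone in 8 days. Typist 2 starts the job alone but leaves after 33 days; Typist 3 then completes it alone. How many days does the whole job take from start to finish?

In 33 days Typist 2 does 33/34 of the job, leaving 1/34.
Typist 3 works at 1/8 per day, so finishing takes 1/34 ÷ 1/8 = 4/17 days.
Total time = 33 + 4/17 = 565/17 days.

565/17 days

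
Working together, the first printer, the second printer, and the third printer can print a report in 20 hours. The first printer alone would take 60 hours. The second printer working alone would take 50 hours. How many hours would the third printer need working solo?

75 hours

Combined rate is 1/20 per hour.
Known contribution: 1/60 + 1/50 = (5 + 6)/300 = 11/300 per hour.
So the third printer's rate is 1/20 − 11/300 = 1/75, meaning 75 hours alone.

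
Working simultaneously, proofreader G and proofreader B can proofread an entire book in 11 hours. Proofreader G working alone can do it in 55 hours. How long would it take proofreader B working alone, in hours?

55/4 hours

Combined rate is 1/11 per hour.
Known contribution: 1/55 per hour.
So proofreader B's rate is 1/11 − 1/55 = 4/55, meaning 55/4 hours alone.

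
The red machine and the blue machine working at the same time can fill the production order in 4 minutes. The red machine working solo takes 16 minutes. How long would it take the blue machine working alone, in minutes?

Combined rate is 1/4 per minute.
Known contribution: 1/16 per minute.
So the blue machine's rate is 1/4 − 1/16 = 3/16, meaning 16/3 minutes alone.

16/3 minutes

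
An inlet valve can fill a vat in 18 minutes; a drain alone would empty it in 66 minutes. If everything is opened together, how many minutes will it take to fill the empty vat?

Net rate = 1/18 − 1/66 = (11 − 3)/198 = 8/198 = 4/99 per minute.
Filling time = 1 ÷ (4/99) = 99/4 minutes.

99/4 minutes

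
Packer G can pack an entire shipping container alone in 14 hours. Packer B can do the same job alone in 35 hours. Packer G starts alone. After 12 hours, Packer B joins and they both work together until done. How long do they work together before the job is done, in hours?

In the first 12 hours Packer G alone does 12/14 = 6/7 of the job, leaving 1/7.
Once everyone is working, combined rate: 1/14 + 1/35 = (5 + 2)/70 = 7/70 = 1/10 per hour.
Remaining 1/7 at 1/10 per hour takes 10/7 hours.

10/7 hours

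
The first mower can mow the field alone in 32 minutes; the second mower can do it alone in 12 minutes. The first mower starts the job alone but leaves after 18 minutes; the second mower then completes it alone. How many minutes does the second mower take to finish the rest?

In 18 minutes the first mower does 18/32 = 9/16 of the job, leaving 7/16.
The second mower works at 1/12 per minute, so finishing takes 7/16 ÷ 1/12 = 21/4 minutes.

21/4 minutes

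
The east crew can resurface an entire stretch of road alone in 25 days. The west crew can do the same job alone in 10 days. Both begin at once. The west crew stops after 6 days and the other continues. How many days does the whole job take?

10 days

In the first 6 days the combined rate is 7/50, so 21/25 of the job is done, leaving 4/25.
After the west crew leaves the rate is 1/25 per day; the remaining 4/25 takes 4 days.
Total = 6 + 4 = 10 days.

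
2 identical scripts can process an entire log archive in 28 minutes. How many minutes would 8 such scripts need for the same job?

7 minutes

Total work is 2·28 = 56 script-minutes.
With 8 scripts: 56/8 = 7 minutes.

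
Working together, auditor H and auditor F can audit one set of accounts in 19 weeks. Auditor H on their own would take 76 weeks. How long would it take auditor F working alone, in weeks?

76/3 weeks

Combined rate is 1/19 per week.
Known contribution: 1/76 per week.
So auditor F's rate is 1/19 − 1/76 = 3/76, meaning 76/3 weeks alone.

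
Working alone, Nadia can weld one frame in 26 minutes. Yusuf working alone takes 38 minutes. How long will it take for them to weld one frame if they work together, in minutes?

With two workers the combined time is the product over the sum: 26·38/(26+38) = 988/64 = 247/16 minutes.

247/16 minutes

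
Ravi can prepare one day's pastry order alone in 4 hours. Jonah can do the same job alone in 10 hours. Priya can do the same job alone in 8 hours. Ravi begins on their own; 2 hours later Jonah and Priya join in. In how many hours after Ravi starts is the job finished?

58/19 hours

In the first 2 hours Ravi alone does 2/4 = 1/2 of the job, leaving 1/2.
Once everyone is working, combined rate: 1/4 + 1/10 + 1/8 = (10 + 4 + 5)/40 = 19/40 per hour.
Remaining 1/2 at 19/40 per hour takes 20/19 hours.
Total from the start = 2 + 20/19 = 58/19 hours.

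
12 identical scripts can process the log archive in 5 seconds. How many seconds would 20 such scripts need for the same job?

3 seconds

Total work is 12·5 = 60 script-seconds.
With 20 scripts: 60/20 = 3 seconds.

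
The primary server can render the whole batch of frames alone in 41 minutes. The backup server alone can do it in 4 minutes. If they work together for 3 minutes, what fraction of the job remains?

29/164

Combined rate: 1/41 + 1/4 = (4 + 41)/164 = 45/164 per minute.
In 3 minutes they complete 3·45/164 = 135/164 of the job.
So 29/164 remains.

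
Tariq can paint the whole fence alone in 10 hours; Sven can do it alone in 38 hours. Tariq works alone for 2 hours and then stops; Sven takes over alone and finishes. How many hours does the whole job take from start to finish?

162/5 hours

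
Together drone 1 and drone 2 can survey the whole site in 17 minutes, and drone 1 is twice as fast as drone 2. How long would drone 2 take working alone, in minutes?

51 minutes

Let drone 2's rate be r; then drone 1's rate is 2r, so together (2 + 1)r = 3r = 1/17.
Thus r = 1/51 per minute.
Drone 2 alone: 51 minutes; drone 1 alone: 51/2 minutes.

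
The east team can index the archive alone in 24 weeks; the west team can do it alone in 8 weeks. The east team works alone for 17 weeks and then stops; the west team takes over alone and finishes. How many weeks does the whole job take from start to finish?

In 17 weeks the east team does 17/24 of the job, leaving 7/24.
The west team works at 1/8 per week, so finishing takes 7/24 ÷ 1/8 = 7/3 weeks.
Total time = 17 + 7/3 = 58/3 weeks.

58/3 weeks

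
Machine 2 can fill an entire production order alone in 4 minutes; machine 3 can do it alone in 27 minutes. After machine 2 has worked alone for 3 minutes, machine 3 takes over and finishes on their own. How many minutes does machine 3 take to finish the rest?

27/4 minutes

In 3 minutes machine 2 does 3/4 of the job, leaving 1/4.
Machine 3 works at 1/27 per minute, so finishing takes 1/4 ÷ 1/27 = 27/4 minutes.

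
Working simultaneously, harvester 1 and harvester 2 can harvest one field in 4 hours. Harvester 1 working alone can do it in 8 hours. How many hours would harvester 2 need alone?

8 hours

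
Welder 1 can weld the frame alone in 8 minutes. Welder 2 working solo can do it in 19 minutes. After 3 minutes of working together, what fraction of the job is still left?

Combined rate: 1/8 + 1/19 = (19 + 8)/152 = 27/152 per minute.
In 3 minutes they complete 3·27/152 = 81/152 of the job.
So 71/152 remains.

71/152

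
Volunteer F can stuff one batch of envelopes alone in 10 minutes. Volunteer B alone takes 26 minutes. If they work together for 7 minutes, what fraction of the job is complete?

Combined rate: 1/10 + 1/26 = (13 + 5)/130 = 18/130 = 9/65 per minute.
In 7 minutes they complete 7·9/65 = 63/65 of the job.

63/65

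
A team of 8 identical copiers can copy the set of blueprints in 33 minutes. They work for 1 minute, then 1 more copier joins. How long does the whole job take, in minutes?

265/9 minutes

One copier does 1/264 of the job per minute.
After 1 minute with 8 copiers, 1/33 is done (32/33 left).
With 9 copiers the rate is 9/264 = 3/88, so the rest takes 32/33 ÷ 3/88 = 256/9 minutes.
Total = 1 + 256/9 = 265/9 minutes.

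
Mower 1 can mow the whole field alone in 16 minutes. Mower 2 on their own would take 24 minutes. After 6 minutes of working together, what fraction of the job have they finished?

Combined rate: 1/16 + 1/24 = (3 + 2)/48 = 5/48 per minute.
In 6 minutes they complete 6·5/48 = 5/8 of the job.

5/8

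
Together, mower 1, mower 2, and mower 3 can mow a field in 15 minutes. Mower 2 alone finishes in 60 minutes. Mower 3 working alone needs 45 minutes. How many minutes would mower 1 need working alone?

Combined rate is 1/15 per minute.
Known contribution: 1/60 + 1/45 = (3 + 4)/180 = 7/180 per minute.
So mower 1's rate is 1/15 − 7/180 = 1/36, meaning 36 minutes alone.

36 minutes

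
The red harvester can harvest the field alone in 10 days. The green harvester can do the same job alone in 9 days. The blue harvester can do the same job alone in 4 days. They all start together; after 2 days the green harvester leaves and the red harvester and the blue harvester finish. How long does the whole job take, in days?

20/9 days

In the first 2 days the combined rate is 83/180, so 83/90 of the job is done, leaving 7/90.
After the green harvester leaves the rate is 7/20 per day; the remaining 7/90 takes 2/9 days.
Total = 2 + 2/9 = 20/9 days.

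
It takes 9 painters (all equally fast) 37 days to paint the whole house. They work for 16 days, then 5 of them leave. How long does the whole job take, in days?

253/4 days

One painter does 1/333 of the job per day.
After 16 days with 9 painters, 16/37 is done (21/37 left).
With 4 painters the rate is 4/333, so the rest takes 21/37 ÷ 4/333 = 189/4 days.
Total = 16 + 189/4 = 253/4 days.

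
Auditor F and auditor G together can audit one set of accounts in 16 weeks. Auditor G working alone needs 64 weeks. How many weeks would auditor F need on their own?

64/3 weeks

Combined rate is 1/16 per week.
Known contribution: 1/64 per week.
So auditor F's rate is 1/16 − 1/64 = 3/64, meaning 64/3 weeks alone.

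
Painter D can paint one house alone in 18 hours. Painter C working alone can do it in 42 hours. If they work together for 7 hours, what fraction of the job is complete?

5/9

Combined rate: 1/18 + 1/42 = (7 + 3)/126 = 10/126 = 5/63 per hour.
In 7 hours they complete 7·5/63 = 5/9 of the job.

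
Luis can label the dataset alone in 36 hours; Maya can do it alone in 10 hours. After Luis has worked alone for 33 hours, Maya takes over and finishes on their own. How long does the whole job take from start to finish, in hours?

In 33 hours Luis does 33/36 = 11/12 of the job, leaving 1/12.
Maya works at 1/10 per hour, so finishing takes 1/12 ÷ 1/10 = 5/6 hours.
Total time = 33 + 5/6 = 203/6 hours.

203/6 hours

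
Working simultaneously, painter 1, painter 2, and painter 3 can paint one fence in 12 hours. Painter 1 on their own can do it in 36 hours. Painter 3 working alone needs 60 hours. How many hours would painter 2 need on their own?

Combined rate is 1/12 per hour.
Known contribution: 1/36 + 1/60 = (5 + 3)/180 = 8/180 = 2/45 per hour.
So painter 2's rate is 1/12 − 2/45 = 7/180, meaning 180/7 hours alone.

180/7 hours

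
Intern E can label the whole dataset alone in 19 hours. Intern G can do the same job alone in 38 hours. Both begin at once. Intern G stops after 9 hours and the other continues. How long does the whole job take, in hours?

In the first 9 hours the combined rate is 3/38, so 27/38 of the job is done, leaving 11/38.
After intern G leaves the rate is 1/19 per hour; the remaining 11/38 takes 11/2 hours.
Total = 9 + 11/2 = 29/2 hours.

29/2 hours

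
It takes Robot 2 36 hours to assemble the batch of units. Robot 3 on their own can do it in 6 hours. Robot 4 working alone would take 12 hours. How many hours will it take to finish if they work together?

Combined rate: 1/36 + 1/6 + 1/12 = (1 + 6 + 3)/36 = 10/36 = 5/18 per hour.
Time = 1 ÷ (5/18) = 18/5 hours.

18/5 hours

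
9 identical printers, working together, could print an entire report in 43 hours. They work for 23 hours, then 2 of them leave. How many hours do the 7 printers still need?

One printer does 1/387 of the job per hour.
After 23 hours with 9 printers, 23/43 is done (20/43 left).
With 7 printers the rate is 7/387, so the rest takes 20/43 ÷ 7/387 = 180/7 hours.

180/7 hours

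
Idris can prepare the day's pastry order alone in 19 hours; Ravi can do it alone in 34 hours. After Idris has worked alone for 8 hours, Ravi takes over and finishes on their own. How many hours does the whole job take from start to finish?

526/19 hours

In 8 hours Idris does 8/19 of the job, leaving 11/19.
Ravi works at 1/34 per hour, so finishing takes 11/19 ÷ 1/34 = 374/19 hours.
Total time = 8 + 374/19 = 526/19 hours.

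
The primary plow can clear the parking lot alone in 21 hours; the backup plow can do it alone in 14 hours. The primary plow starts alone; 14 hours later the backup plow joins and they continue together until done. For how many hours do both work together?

14/5 hours

In 14 hours the primary plow does 14/21 = 2/3 of the job, leaving 1/3.
The primary plow and the backup plow together work at 5/42 per hour, so finishing takes 1/3 ÷ 5/42 = 14/5 hours.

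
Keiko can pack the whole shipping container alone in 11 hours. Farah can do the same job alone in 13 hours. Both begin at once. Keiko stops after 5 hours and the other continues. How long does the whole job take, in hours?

In the first 5 hours the combined rate is 24/143, so 120/143 of the job is done, leaving 23/143.
After Keiko leaves the rate is 1/13 per hour; the remaining 23/143 takes 23/11 hours.
Total = 5 + 23/11 = 78/11 hours.

78/11 hours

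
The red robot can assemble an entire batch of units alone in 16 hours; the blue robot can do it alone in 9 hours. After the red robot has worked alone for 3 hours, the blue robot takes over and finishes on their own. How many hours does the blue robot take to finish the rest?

117/16 hours

In 3 hours the red robot does 3/16 of the job, leaving 13/16.
The blue robot works at 1/9 per hour, so finishing takes 13/16 ÷ 1/9 = 117/16 hours.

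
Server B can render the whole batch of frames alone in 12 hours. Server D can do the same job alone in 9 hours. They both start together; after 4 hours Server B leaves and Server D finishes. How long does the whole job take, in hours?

6 hours

In the first 4 hours the combined rate is 7/36, so 7/9 of the job is done, leaving 2/9.
After Server B leaves the rate is 1/9 per hour; the remaining 2/9 takes 2 hours.
Total = 4 + 2 = 6 hours.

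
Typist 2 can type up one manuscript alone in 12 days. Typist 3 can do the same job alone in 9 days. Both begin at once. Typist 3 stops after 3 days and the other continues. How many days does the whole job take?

In the first 3 days the combined rate is 7/36, so 7/12 of the job is done, leaving 5/12.
After Typist 3 leaves the rate is 1/12 per day; the remaining 5/12 takes 5 days.
Total = 3 + 5 = 8 days.

8 days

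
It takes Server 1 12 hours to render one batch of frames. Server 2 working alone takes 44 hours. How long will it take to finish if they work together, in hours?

Combined rate: 1/12 + 1/44 = (11 + 3)/132 = 14/132 = 7/66 per hour.
Time = 1 ÷ (7/66) = 66/7 hours.

66/7 hours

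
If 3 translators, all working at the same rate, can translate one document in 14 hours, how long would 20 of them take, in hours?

21/10 hours

Total work is 3·14 = 42 translator-hours.
With 20 translators: 42/20 = 21/10 hours.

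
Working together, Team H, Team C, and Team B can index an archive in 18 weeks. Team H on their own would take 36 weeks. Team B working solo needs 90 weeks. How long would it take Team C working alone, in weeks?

Combined rate is 1/18 per week.
Known contribution: 1/36 + 1/90 = (5 + 2)/180 = 7/180 per week.
So Team C's rate is 1/18 − 7/180 = 1/60, meaning 60 weeks alone.

60 weeks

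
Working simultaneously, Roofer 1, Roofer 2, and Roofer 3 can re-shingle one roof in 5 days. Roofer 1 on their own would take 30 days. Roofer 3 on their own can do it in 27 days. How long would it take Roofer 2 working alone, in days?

Combined rate is 1/5 per day.
Known contribution: 1/30 + 1/27 = (9 + 10)/270 = 19/270 per day.
So Roofer 2's rate is 1/5 − 19/270 = 7/54, meaning 54/7 days alone.

54/7 days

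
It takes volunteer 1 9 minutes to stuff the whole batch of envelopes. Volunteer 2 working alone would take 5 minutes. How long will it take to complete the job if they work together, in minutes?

45/14 minutes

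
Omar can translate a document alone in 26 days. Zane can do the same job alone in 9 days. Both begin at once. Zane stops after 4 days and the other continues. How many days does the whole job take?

In the first 4 days the combined rate is 35/234, so 70/117 of the job is done, leaving 47/117.
After Zane leaves the rate is 1/26 per day; the remaining 47/117 takes 94/9 days.
Total = 4 + 94/9 = 130/9 days.

130/9 days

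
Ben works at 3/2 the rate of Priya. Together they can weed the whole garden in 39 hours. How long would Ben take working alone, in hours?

65 hours

Let Priya's rate be r; then Ben's rate is (3/2)r, so together (3/2 + 1)r = (5/2)r = 1/39.
Thus r = 2/195 per hour.
Priya alone: 195/2 hours; Ben alone: 65 hours.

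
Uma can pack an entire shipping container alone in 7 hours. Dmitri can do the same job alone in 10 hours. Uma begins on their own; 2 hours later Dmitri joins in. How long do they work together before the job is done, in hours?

In the first 2 hours Uma alone does 2/7 of the job, leaving 5/7.
Once everyone is working, combined rate: 1/7 + 1/10 = (10 + 7)/70 = 17/70 per hour.
Remaining 5/7 at 17/70 per hour takes 50/17 hours.

50/17 hours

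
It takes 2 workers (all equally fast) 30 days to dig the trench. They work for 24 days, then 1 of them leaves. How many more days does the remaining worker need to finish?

12 days

One worker does 1/60 of the job per day.
After 24 days with 2 workers, 4/5 is done (1/5 left).
With 1 worker the rate is 1/60, so the rest takes 1/5 ÷ 1/60 = 12 days.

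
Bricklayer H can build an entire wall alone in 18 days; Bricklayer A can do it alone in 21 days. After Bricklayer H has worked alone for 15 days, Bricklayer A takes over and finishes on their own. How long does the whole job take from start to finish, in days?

37/2 days

In 15 days Bricklayer H does 15/18 = 5/6 of the job, leaving 1/6.
Bricklayer A works at 1/21 per day, so finishing takes 1/6 ÷ 1/21 = 7/2 days.
Total time = 15 + 7/2 = 37/2 days.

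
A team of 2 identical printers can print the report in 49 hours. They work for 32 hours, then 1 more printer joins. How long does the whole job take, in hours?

One printer does 1/98 of the job per hour.
After 32 hours with 2 printers, 32/49 is done (17/49 left).
With 3 printers the rate is 3/98, so the rest takes 17/49 ÷ 3/98 = 34/3 hours.
Total = 32 + 34/3 = 130/3 hours.

130/3 hours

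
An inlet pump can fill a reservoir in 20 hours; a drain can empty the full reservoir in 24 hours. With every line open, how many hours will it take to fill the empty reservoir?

120 hours

Net rate = 1/20 − 1/24 = (6 − 5)/120 = 1/120 per hour.
Filling time = 1 ÷ (1/120) = 120 hours.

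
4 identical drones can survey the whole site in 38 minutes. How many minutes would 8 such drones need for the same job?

Total work is 4·38 = 152 drone-minutes.
With 8 drones: 152/8 = 19 minutes.

19 minutes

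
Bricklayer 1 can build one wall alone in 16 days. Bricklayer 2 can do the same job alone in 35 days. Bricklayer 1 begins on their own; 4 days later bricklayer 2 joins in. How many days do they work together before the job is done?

140/17 days

In the first 4 days bricklayer 1 alone does 4/16 = 1/4 of the job, leaving 3/4.
Once everyone is working, combined rate: 1/16 + 1/35 = (35 + 16)/560 = 51/560 per day.
Remaining 3/4 at 51/560 per day takes 140/17 days.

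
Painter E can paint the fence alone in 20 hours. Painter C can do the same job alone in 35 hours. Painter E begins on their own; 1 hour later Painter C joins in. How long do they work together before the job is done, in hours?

In the first 1 hour Painter E alone does 1/20 of the job, leaving 19/20.
Once everyone is working, combined rate: 1/20 + 1/35 = (7 + 4)/140 = 11/140 per hour.
Remaining 19/20 at 11/140 per hour takes 133/11 hours.

133/11 hours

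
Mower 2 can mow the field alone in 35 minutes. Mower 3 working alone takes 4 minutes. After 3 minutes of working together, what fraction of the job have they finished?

117/140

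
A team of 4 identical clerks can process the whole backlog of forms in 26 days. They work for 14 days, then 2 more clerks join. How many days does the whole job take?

One clerk does 1/104 of the job per day.
After 14 days with 4 clerks, 7/13 is done (6/13 left).
With 6 clerks the rate is 6/104 = 3/52, so the rest takes 6/13 ÷ 3/52 = 8 days.
Total = 14 + 8 = 22 days.

22 days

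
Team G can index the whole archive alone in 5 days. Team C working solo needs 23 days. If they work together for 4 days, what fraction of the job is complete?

Combined rate: 1/5 + 1/23 = (23 + 5)/115 = 28/115 per day.
In 4 days they complete 4·28/115 = 112/115 of the job.

112/115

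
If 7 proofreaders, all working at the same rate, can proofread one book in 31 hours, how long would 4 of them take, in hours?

Total work is 7·31 = 217 proofreader-hours.
With 4 proofreaders: 217/4 hours.

217/4 hours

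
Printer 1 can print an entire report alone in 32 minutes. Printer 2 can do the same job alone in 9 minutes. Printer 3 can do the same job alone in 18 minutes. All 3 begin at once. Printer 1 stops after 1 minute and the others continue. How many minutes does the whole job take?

In the first 1 minute the combined rate is 19/96, so 19/96 of the job is done, leaving 77/96.
After printer 1 leaves the rate is 1/6 per minute; the remaining 77/96 takes 77/16 minutes.
Total = 1 + 77/16 = 93/16 minutes.

93/16 minutes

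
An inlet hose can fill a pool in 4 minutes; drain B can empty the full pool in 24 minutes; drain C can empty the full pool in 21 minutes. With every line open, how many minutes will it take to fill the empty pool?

56/9 minutes

Net rate = 1/4 − 1/24 − 1/21 = (42 − 7 − 8)/168 = 27/168 = 9/56 per minute.
Filling time = 1 ÷ (9/56) = 56/9 minutes.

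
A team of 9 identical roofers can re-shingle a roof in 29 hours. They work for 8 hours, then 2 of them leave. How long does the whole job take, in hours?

One roofer does 1/261 of the job per hour.
After 8 hours with 9 roofers, 8/29 is done (21/29 left).
With 7 roofers the rate is 7/261, so the rest takes 21/29 ÷ 7/261 = 27 hours.
Total = 8 + 27 = 35 hours.

35 hours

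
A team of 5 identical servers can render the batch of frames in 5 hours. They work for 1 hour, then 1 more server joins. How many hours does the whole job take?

13/3 hours

One server does 1/25 of the job per hour.
After 1 hour with 5 servers, 1/5 is done (4/5 left).
With 6 servers the rate is 6/25, so the rest takes 4/5 ÷ 6/25 = 10/3 hours.
Total = 1 + 10/3 = 13/3 hours.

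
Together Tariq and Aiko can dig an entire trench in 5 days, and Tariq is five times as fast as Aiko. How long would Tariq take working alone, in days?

Let Aiko's rate be r; then Tariq's rate is 5r, so together (5 + 1)r = 6r = 1/5.
Thus r = 1/30 per day.
Aiko alone: 30 days; Tariq alone: 6 days.

6 days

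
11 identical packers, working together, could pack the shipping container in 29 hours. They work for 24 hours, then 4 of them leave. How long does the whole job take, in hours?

223/7 hours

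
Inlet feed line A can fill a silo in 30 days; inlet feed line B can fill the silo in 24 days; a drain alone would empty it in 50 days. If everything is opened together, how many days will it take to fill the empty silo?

200/11 days

Net rate = 1/30 + 1/24 − 1/50 = (20 + 25 − 12)/600 = 33/600 = 11/200 per day.
Filling time = 1 ÷ (11/200) = 200/11 days.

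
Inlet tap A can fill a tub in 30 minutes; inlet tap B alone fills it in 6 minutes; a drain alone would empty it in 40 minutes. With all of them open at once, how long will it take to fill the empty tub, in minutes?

Net rate = 1/30 + 1/6 − 1/40 = (4 + 20 − 3)/120 = 21/120 = 7/40 per minute.
Filling time = 1 ÷ (7/40) = 40/7 minutes.

40/7 minutes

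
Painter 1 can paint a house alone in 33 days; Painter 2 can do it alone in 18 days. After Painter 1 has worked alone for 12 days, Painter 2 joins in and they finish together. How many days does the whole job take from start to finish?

In 12 days Painter 1 does 12/33 = 4/11 of the job, leaving 7/11.
Painter 1 and Painter 2 together work at 17/198 per day, so finishing takes 7/11 ÷ 17/198 = 126/17 days.
Total time = 12 + 126/17 = 330/17 days.

330/17 days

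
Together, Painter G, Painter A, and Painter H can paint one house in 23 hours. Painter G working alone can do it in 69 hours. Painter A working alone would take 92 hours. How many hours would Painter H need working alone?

276/5 hours

Combined rate is 1/23 per hour.
Known contribution: 1/69 + 1/92 = (4 + 3)/276 = 7/276 per hour.
So Painter H's rate is 1/23 − 7/276 = 5/276, meaning 276/5 hours alone.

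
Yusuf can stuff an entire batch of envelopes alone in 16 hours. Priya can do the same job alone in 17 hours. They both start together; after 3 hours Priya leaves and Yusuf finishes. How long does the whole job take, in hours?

In the first 3 hours the combined rate is 33/272, so 99/272 of the job is done, leaving 173/272.
After Priya leaves the rate is 1/16 per hour; the remaining 173/272 takes 173/17 hours.
Total = 3 + 173/17 = 224/17 hours.

224/17 hours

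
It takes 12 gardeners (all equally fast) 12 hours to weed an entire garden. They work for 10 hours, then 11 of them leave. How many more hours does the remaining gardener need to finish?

One gardener does 1/144 of the job per hour.
After 10 hours with 12 gardeners, 5/6 is done (1/6 left).
With 1 gardener the rate is 1/144, so the rest takes 1/6 ÷ 1/144 = 24 hours.

24 hours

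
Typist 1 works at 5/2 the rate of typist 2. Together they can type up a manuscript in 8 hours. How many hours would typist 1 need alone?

56/5 hours

Let typist 2's rate be r; then typist 1's rate is (5/2)r, so together (5/2 + 1)r = (7/2)r = 1/8.
Thus r = 1/28 per hour.
Typist 2 alone: 28 hours; typist 1 alone: 56/5 hours.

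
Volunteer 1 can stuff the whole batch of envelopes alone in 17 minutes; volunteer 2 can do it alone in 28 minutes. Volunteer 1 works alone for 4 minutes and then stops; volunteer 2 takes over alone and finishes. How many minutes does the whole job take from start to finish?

In 4 minutes volunteer 1 does 4/17 of the job, leaving 13/17.
Volunteer 2 works at 1/28 per minute, so finishing takes 13/17 ÷ 1/28 = 364/17 minutes.
Total time = 4 + 364/17 = 432/17 minutes.

432/17 minutes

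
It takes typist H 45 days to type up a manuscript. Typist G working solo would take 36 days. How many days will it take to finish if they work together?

With two workers the combined time is the product over the sum: 45·36/(45+36) = 1620/81 = 20 days.

20 days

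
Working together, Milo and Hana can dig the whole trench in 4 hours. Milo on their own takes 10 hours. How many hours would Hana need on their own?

20/3 hours

Combined rate is 1/4 per hour.
Known contribution: 1/10 per hour.
So Hana's rate is 1/4 − 1/10 = 3/20, meaning 20/3 hours alone.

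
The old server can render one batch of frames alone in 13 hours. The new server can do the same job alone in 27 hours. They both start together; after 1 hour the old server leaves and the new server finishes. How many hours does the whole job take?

324/13 hours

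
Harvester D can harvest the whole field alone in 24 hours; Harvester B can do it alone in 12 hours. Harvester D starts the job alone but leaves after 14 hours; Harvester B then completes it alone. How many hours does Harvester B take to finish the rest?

5 hours

In 14 hours Harvester D does 14/24 = 7/12 of the job, leaving 5/12.
Harvester B works at 1/12 per hour, so finishing takes 5/12 ÷ 1/12 = 5 hours.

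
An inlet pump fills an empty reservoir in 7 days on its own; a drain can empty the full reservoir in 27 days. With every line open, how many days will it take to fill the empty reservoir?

189/20 days

Net rate = 1/7 − 1/27 = (27 − 7)/189 = 20/189 per day.
Filling time = 1 ÷ (20/189) = 189/20 days.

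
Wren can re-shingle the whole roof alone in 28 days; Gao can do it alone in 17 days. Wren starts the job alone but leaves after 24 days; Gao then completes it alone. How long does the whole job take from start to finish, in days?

185/7 days

In 24 days Wren does 24/28 = 6/7 of the job, leaving 1/7.
Gao works at 1/17 per day, so finishing takes 1/7 ÷ 1/17 = 17/7 days.
Total time = 24 + 17/7 = 185/7 days.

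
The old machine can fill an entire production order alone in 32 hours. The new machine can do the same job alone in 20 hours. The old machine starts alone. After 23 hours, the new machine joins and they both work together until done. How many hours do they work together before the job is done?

In the first 23 hours the old machine alone does 23/32 of the job, leaving 9/32.
Once everyone is working, combined rate: 1/32 + 1/20 = (5 + 8)/160 = 13/160 per hour.
Remaining 9/32 at 13/160 per hour takes 45/13 hours.

45/13 hours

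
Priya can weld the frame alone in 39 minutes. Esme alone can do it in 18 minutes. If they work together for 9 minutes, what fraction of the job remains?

Combined rate: 1/39 + 1/18 = (6 + 13)/234 = 19/234 per minute.
In 9 minutes they complete 9·19/234 = 19/26 of the job.
So 7/26 remains.

7/26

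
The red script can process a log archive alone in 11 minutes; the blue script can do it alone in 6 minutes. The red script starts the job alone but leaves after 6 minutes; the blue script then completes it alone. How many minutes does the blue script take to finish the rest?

30/11 minutes

In 6 minutes the red script does 6/11 of the job, leaving 5/11.
The blue script works at 1/6 per minute, so finishing takes 5/11 ÷ 1/6 = 30/11 minutes.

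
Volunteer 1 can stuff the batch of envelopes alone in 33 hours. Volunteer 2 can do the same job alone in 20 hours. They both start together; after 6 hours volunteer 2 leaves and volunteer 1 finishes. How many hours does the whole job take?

In the first 6 hours the combined rate is 53/660, so 53/110 of the job is done, leaving 57/110.
After volunteer 2 leaves the rate is 1/33 per hour; the remaining 57/110 takes 171/10 hours.
Total = 6 + 171/10 = 231/10 hours.

231/10 hours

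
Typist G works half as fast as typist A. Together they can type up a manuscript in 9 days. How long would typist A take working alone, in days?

27/2 days

Let typist A's rate be r; then typist G's rate is (1/2)r, so together (1/2 + 1)r = (3/2)r = 1/9.
Thus r = 2/27 per day.
Typist A alone: 27/2 days; typist G alone: 27 days.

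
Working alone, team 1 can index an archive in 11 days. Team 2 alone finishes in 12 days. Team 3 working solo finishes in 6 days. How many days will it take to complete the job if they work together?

44/15 days

Combined rate: 1/11 + 1/12 + 1/6 = (12 + 11 + 22)/132 = 45/132 = 15/44 per day.
Time = 1 ÷ (15/44) = 44/15 days.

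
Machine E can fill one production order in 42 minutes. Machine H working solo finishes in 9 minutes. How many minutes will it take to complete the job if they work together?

Combined rate: 1/42 + 1/9 = (3 + 14)/126 = 17/126 per minute.
Time = 1 ÷ (17/126) = 126/17 minutes.

126/17 minutes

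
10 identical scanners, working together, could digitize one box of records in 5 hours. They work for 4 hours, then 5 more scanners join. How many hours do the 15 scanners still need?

One scanner does 1/50 of the job per hour.
After 4 hours with 10 scanners, 4/5 is done (1/5 left).
With 15 scanners the rate is 15/50 = 3/10, so the rest takes 1/5 ÷ 3/10 = 2/3 hours.

2/3 hours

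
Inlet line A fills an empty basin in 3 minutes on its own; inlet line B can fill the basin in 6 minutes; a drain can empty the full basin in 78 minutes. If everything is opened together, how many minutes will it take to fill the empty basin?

Net rate = 1/3 + 1/6 − 1/78 = (26 + 13 − 1)/78 = 38/78 = 19/39 per minute.
Filling time = 1 ÷ (19/39) = 39/19 minutes.

39/19 minutes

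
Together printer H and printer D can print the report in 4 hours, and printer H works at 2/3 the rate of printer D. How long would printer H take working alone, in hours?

10 hours

Let printer D's rate be r; then printer H's rate is (2/3)r, so together (2/3 + 1)r = (5/3)r = 1/4.
Thus r = 3/20 per hour.
Printer D alone: 20/3 hours; printer H alone: 10 hours.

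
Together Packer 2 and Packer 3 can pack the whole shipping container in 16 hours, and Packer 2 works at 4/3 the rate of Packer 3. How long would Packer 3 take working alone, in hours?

112/3 hours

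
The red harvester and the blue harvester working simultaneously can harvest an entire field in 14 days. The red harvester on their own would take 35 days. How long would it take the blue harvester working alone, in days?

70/3 days

Combined rate is 1/14 per day.
Known contribution: 1/35 per day.
So the blue harvester's rate is 1/14 − 1/35 = 3/70, meaning 70/3 days alone.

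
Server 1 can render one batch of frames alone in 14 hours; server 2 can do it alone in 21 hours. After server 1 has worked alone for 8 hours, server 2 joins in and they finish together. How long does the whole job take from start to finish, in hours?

In 8 hours server 1 does 8/14 = 4/7 of the job, leaving 3/7.
Server 1 and server 2 together work at 5/42 per hour, so finishing takes 3/7 ÷ 5/42 = 18/5 hours.
Total time = 8 + 18/5 = 58/5 hours.

58/5 hours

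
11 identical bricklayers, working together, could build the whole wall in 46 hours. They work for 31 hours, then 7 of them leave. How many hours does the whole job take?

289/4 hours

One bricklayer does 1/506 of the job per hour.
After 31 hours with 11 bricklayers, 31/46 is done (15/46 left).
With 4 bricklayers the rate is 4/506 = 2/253, so the rest takes 15/46 ÷ 2/253 = 165/4 hours.
Total = 31 + 165/4 = 289/4 hours.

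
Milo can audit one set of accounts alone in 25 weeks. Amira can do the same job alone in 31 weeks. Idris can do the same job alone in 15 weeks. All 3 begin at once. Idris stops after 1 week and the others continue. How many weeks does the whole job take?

In the first 1 week the combined rate is 323/2325, so 323/2325 of the job is done, leaving 2002/2325.
After Idris leaves the rate is 56/775 per week; the remaining 2002/2325 takes 143/12 weeks.
Total = 1 + 143/12 = 155/12 weeks.

155/12 weeks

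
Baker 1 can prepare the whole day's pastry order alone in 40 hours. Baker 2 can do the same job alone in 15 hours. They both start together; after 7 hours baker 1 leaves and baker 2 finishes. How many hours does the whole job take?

In the first 7 hours the combined rate is 11/120, so 77/120 of the job is done, leaving 43/120.
After baker 1 leaves the rate is 1/15 per hour; the remaining 43/120 takes 43/8 hours.
Total = 7 + 43/8 = 99/8 hours.

99/8 hours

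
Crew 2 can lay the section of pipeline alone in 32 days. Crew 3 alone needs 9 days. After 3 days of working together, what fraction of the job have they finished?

41/96

Combined rate: 1/32 + 1/9 = (9 + 32)/288 = 41/288 per day.
In 3 days they complete 3·41/288 = 41/96 of the job.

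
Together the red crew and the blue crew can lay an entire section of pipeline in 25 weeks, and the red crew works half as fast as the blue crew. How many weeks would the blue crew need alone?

75/2 weeks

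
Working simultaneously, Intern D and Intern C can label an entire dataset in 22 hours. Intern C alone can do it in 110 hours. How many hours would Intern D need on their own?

55/2 hours

Combined rate is 1/22 per hour.
Known contribution: 1/110 per hour.
So Intern D's rate is 1/22 − 1/110 = 2/55, meaning 55/2 hours alone.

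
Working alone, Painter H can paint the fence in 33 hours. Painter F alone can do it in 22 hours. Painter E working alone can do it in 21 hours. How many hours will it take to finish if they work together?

Combined rate: 1/33 + 1/22 + 1/21 = (14 + 21 + 22)/462 = 57/462 = 19/154 per hour.
Time = 1 ÷ (19/154) = 154/19 hours.

154/19 hours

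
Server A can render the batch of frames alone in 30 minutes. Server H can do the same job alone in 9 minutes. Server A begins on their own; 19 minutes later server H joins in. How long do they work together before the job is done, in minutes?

33/13 minutes

In the first 19 minutes server A alone does 19/30 of the job, leaving 11/30.
Once everyone is working, combined rate: 1/30 + 1/9 = (3 + 10)/90 = 13/90 per minute.
Remaining 11/30 at 13/90 per minute takes 33/13 minutes.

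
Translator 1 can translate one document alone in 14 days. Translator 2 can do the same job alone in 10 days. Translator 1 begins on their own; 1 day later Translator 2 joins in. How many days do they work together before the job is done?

65/12 days

In the first 1 day Translator 1 alone does 1/14 of the job, leaving 13/14.
Once everyone is working, combined rate: 1/14 + 1/10 = (5 + 7)/70 = 12/70 = 6/35 per day.
Remaining 13/14 at 6/35 per day takes 65/12 days.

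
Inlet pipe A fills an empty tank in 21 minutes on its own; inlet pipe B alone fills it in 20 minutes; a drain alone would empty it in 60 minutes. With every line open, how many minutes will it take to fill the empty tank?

210/17 minutes

Net rate = 1/21 + 1/20 − 1/60 = (20 + 21 − 7)/420 = 34/420 = 17/210 per minute.
Filling time = 1 ÷ (17/210) = 210/17 minutes.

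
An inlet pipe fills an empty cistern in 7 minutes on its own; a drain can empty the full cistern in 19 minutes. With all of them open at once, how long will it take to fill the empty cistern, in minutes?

133/12 minutes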